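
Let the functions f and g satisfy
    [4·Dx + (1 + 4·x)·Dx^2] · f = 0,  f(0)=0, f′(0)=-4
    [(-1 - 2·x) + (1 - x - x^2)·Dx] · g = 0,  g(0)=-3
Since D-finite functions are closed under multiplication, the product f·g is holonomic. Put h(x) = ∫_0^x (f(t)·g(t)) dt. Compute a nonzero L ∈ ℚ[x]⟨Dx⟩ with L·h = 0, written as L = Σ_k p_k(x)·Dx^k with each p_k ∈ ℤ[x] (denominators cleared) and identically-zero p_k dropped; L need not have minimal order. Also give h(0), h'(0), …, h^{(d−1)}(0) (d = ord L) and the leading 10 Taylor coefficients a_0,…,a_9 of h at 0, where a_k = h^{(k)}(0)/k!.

L = (6 + 16·x)·Dx + (-2 + 16·x + 20·x^2)·Dx^2 + (-1 - 3·x + 5·x^2 + 4·x^3)·Dx^3  (order 3).
h: a_k = 0, 0, 6, -4, 16, -28, 1346/15, -8248/35, 51717/70, -711028/315, …
ICs: h(0) = 0, h′(0) = 0, h′′(0) = 12.

f: a_k = 0, -4, 8, -64/3, 64, -1024/5, 2048/3, -16384/7, 8192, -262144/9, …
g: a_k = -3, -3, -6, -9, -15, -24, -39, -63, -102, -165, …
Sym-product of L_f,L_g gives L₀ (≤ ord 2).
h=∫₀ˣh₀: take L = L₀·Dx.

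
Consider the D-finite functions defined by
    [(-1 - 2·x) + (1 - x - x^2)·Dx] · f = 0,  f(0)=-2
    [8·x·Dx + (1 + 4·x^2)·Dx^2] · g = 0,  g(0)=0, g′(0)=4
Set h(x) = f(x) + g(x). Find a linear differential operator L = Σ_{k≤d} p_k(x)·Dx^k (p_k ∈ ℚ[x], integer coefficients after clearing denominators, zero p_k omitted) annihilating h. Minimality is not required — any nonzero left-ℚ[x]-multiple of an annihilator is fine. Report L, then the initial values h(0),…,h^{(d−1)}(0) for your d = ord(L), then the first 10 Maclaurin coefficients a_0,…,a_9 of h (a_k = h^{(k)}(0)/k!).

f: a_k = -2, -2, -4, -6, -10, -16, -26, -42, -68, -110, …
g: a_k = 0, 4, 0, -16/3, 0, 64/5, 0, -256/7, 0, 1024/9, …
Sum ⇒ L₀ = lclm(L_f,L_g) in ℚ(x)⟨Dx⟩.
L = (-16 + 64·x + 400·x^2 + 576·x^3 + 696·x^4 + 96·x^6)·Dx + (13 + 24·x + 22·x^2 + 204·x^3 + 548·x^4 + 488·x^5 + 48·x^6 + 96·x^7)·Dx^2 + (-2 - 5·x - 14·x^2 + 2·x^3 - 13·x^4 + 92·x^5 + 48·x^6 + 16·x^7 + 16·x^8)·Dx^3  (order 3).
h: a_k = -2, 2, -4, -34/3, -10, -16/5, -26, -550/7, -68, 34/9, …
ICs: h(0) = -2, h′(0) = 2, h′′(0) = -8.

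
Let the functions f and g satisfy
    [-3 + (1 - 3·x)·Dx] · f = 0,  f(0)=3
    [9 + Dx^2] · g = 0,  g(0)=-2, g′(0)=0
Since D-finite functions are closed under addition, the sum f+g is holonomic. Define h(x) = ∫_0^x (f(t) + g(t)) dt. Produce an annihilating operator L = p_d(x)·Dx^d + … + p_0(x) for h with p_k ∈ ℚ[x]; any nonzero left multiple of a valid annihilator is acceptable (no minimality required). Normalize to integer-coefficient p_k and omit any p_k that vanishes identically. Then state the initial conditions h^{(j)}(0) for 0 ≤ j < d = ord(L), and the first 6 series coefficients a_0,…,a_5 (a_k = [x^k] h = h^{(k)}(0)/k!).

f: a_k = 3, 9, 27, 81, 243, 729, …
g: a_k = -2, 0, 9, 0, -27/4, 0, …
Sum ⇒ L₀ = lclm(L_f,L_g) in ℚ(x)⟨Dx⟩.
h=∫₀ˣh₀: take L = L₀·Dx.
L = (63 - 54·x + 81·x^2)·Dx + (-9 + 45·x - 81·x^2 + 81·x^3)·Dx^2 + (7 - 6·x + 9·x^2)·Dx^3 + (-1 + 5·x - 9·x^2 + 9·x^3)·Dx^4  (order 4).
h: a_k = 0, 1, 9/2, 12, 81/4, 189/4, …
ICs: h(0) = 0, h′(0) = 1, h′′(0) = 9, h′′′(0) = 72.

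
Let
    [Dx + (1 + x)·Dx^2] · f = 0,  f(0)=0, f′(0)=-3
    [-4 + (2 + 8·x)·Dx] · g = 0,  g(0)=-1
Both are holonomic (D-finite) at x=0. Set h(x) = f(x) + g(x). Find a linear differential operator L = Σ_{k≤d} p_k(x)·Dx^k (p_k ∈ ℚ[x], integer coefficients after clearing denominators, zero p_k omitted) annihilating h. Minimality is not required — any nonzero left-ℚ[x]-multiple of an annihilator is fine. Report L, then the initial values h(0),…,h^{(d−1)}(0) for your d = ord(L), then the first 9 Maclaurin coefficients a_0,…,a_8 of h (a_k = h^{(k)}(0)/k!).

L = (-8 + 4·x)·Dx + (-10 - 8·x + 20·x^2)·Dx^2 + (-1 - 3·x + 6·x^2 + 8·x^3)·Dx^3  (order 3).
h: a_k = -1, -5, 7/2, -5, 43/4, -143/5, 169/2, -1851/7, 6867/8, …
ICs: h(0) = -1, h′(0) = -5, h′′(0) = 7.

f: a_k = 0, -3, 3/2, -1, 3/4, -3/5, 1/2, -3/7, 3/8, …
g: a_k = -1, -2, 2, -4, 10, -28, 84, -264, 858, …
h₀=f+g: left-lcm gives L₀, ord ≤ 3.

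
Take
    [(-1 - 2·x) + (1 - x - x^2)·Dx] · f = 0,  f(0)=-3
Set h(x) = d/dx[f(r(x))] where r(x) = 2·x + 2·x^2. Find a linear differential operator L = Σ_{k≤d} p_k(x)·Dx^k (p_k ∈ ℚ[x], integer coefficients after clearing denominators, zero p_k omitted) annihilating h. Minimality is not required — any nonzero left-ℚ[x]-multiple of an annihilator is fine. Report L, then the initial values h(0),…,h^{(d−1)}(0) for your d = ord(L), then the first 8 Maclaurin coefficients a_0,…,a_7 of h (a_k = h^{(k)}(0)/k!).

f: a_k = -3, -3, -6, -9, -15, -24, -39, -63, …
L₀ from L_f via x↦r, Dx↦r'^{-1}Dx.
Derive L from L₀ (diff closure).
L = (10 + 20·x + 60·x^2 + 80·x^3 + 40·x^4) + (-1 + 10·x^2 + 20·x^3 + 20·x^4 + 8·x^5)·Dx  (order 1).
h: a_k = -6, -60, -360, -1920, -9720, -47088, -221760, -1023360, …
ICs: h(0) = -6.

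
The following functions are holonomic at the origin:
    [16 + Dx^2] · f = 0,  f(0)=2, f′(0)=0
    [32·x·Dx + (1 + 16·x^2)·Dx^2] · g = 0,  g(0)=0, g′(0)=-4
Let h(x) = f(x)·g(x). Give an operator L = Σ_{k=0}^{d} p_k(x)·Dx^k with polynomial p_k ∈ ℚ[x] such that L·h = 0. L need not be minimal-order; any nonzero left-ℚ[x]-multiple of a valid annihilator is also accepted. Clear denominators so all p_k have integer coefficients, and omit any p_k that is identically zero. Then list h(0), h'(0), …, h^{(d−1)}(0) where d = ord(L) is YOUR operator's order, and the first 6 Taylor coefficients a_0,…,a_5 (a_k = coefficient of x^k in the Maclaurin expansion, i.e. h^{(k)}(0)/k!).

f: a_k = 2, 0, -16, 0, 64/3, 0, …
g: a_k = 0, -4, 0, 64/3, 0, -1024/5, …
Product ⇒ symmetric product L₀, ord ≤ 4.
L = (1280 + 53248·x^2 + 360448·x^4 + 2097152·x^6 + 8388608·x^8) + (1536·x + 40960·x^3 + 393216·x^5 + 2097152·x^7)·Dx + (96 + 4096·x^2 + 36864·x^4 + 262144·x^6 + 1048576·x^8)·Dx^2 + (96·x + 2560·x^3 + 24576·x^5 + 131072·x^7)·Dx^3 + (1 + 48·x^2 + 896·x^4 + 8192·x^6 + 32768·x^8)·Dx^4  (order 4).
h: a_k = 0, -8, 0, 320/3, 0, -12544/15, …
ICs: h(0) = 0, h′(0) = -8, h′′(0) = 0, h′′′(0) = 640.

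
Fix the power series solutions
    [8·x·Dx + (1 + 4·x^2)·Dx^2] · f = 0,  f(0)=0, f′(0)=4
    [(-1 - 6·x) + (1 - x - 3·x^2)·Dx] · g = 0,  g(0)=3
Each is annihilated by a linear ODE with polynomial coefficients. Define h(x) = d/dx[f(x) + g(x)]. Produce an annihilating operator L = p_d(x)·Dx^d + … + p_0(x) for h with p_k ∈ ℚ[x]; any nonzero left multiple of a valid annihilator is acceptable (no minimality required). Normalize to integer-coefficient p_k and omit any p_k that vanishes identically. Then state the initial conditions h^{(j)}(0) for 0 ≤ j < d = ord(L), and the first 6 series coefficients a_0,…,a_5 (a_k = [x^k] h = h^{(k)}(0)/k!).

L = (32 - 128·x - 1488·x^2 - 2880·x^3 - 8424·x^4 - 2592·x^6) + (-25 - 160·x - 214·x^2 - 1188·x^3 - 2628·x^4 - 6264·x^5 - 432·x^6 - 2592·x^7)·Dx + (4 + 9·x + 54·x^2 - 66·x^3 - x^4 - 444·x^5 - 720·x^6 - 144·x^7 - 432·x^8)·Dx^2  (order 2).
h: a_k = 7, 24, 47, 228, 664, 1746, …
ICs: h(0) = 7, h′(0) = 24.

f: a_k = 0, 4, 0, -16/3, 0, 64/5, …
g: a_k = 3, 3, 12, 21, 57, 120, …
L₀ := lclm(L_f,L_g); ord L₀ ≤ 2+1.
h₀' ⇒ L via d/dx closure of L₀.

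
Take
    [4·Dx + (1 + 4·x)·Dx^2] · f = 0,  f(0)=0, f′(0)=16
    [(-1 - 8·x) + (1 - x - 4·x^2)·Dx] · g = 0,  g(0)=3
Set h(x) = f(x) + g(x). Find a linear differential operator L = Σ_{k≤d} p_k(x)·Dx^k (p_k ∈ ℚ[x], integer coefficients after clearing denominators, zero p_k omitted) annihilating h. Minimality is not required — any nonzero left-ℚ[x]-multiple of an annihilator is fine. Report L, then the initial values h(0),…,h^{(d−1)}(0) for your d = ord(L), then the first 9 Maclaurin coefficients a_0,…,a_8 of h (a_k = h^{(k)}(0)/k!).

L = (-268 - 1616·x - 5504·x^2 - 4608·x^3 - 6144·x^4)·Dx + (-11 - 360·x - 3008·x^2 - 7680·x^3 - 9472·x^4 - 10240·x^5)·Dx^2 + (7 + 67·x + 154·x^2 - 136·x^3 - 928·x^4 - 2176·x^5 - 2048·x^6)·Dx^3  (order 3).
h: a_k = 3, 19, -17, 337/3, -169, 5071/5, -6563/3, 74797/7, -29273, …
ICs: h(0) = 3, h′(0) = 19, h′′(0) = -34.

f: a_k = 0, 16, -32, 256/3, -256, 4096/5, -8192/3, 65536/7, -32768, …
g: a_k = 3, 3, 15, 27, 87, 195, 543, 1323, 3495, …
h₀=f+g: left-lcm gives L₀, ord ≤ 3.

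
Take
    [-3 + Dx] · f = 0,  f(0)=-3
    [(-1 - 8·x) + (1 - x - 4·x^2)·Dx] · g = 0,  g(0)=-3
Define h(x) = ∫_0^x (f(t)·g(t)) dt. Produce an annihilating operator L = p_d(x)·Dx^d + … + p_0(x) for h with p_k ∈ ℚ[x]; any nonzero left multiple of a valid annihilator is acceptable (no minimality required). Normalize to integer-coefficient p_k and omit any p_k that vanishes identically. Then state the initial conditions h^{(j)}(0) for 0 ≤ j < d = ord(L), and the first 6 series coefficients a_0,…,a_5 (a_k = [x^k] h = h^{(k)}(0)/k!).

L = (4 + 5·x - 12·x^2)·Dx + (-1 + x + 4·x^2)·Dx^2  (order 2).
h: a_k = 0, 9, 18, 75/2, 297/4, 6219/40, …
ICs: h(0) = 0, h′(0) = 9.

f: a_k = -3, -9, -27/2, -27/2, -81/8, -243/40, …
g: a_k = -3, -3, -15, -27, -87, -195, …
Product ⇒ symmetric product L₀, ord ≤ 1.
∫: right-multiply L₀ by Dx.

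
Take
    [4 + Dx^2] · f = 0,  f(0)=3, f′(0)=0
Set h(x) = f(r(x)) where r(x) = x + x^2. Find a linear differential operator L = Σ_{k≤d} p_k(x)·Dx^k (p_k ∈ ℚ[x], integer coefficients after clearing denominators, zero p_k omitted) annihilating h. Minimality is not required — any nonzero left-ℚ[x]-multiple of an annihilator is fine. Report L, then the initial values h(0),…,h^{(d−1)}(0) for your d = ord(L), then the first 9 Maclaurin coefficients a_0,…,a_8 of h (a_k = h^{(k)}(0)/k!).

f: a_k = 3, 0, -6, 0, 2, 0, -4/15, 0, 2/105, …
h₀=f(r): pull back L_f along r ⇒ L₀.
L = (4 + 24·x + 48·x^2 + 32·x^3) - 2·Dx + (1 + 2·x)·Dx^2  (order 2).
h: a_k = 3, 0, -6, -12, -4, 8, 176/15, 32/5, -208/105, …
ICs: h(0) = 3, h′(0) = 0.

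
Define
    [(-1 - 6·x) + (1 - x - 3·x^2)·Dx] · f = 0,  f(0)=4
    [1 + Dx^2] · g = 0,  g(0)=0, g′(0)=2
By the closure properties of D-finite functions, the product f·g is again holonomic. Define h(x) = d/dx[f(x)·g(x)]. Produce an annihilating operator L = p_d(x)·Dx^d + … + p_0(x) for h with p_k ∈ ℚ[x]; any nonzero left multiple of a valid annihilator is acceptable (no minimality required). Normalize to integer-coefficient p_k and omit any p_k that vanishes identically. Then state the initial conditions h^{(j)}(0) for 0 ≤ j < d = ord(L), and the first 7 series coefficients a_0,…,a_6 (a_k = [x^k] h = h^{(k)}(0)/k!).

f: a_k = 4, 4, 16, 28, 76, 160, 388, …
g: a_k = 0, 2, 0, -1/3, 0, 1/60, 0, …
Product ⇒ symmetric product L₀, ord ≤ 2.
Derive L from L₀ (diff closure).
L = (83 - 2·x - 5·x^2 + 6·x^3 + 9·x^4) + (16 + 98·x + 18·x^2 + 36·x^3)·Dx + (-5 + 4·x + 13·x^2 + 6·x^3 + 9·x^4)·Dx^2  (order 2).
h: a_k = 8, 16, 92, 656/3, 2201/3, 9322/5, 473087/90, …
ICs: h(0) = 8, h′(0) = 16.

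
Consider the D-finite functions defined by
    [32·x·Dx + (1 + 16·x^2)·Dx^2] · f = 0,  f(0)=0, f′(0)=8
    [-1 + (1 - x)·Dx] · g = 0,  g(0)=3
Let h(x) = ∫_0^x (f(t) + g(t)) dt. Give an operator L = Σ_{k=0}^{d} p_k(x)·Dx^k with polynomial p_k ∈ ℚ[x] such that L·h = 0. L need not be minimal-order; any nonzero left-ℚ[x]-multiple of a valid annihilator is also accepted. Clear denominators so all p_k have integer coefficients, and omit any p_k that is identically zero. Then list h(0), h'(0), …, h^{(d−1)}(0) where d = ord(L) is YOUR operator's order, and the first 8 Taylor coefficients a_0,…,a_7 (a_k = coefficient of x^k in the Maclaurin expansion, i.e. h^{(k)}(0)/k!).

L = (32 - 128·x - 1536·x^2)·Dx^2 + (-19 + 32·x + 656·x^2 - 1536·x^3)·Dx^3 + (1 + 15·x + 240·x^3 - 256·x^4)·Dx^4  (order 4).
h: a_k = 0, 3, 11/2, 1, -119/12, 3/5, 2063/30, 3/7, …
ICs: h(0) = 0, h′(0) = 3, h′′(0) = 11, h′′′(0) = 6.

f: a_k = 0, 8, 0, -128/3, 0, 2048/5, 0, -32768/7, …
g: a_k = 3, 3, 3, 3, 3, 3, 3, 3, …
Weyl lclm of L_f,L_g ⇒ L₀ (ord ≤ 3).
h=∫h₀ ⇒ L = L₀·Dx.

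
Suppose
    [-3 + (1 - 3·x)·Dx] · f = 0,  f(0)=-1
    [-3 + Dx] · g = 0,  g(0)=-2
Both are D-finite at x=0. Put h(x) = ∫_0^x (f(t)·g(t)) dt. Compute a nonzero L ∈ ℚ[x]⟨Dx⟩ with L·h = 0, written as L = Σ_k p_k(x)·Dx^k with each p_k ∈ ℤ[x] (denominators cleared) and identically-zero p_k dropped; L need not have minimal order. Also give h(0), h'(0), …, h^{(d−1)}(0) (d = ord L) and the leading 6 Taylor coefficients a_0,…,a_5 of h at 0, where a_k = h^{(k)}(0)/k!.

f: a_k = -1, -3, -9, -27, -81, -243, …
g: a_k = -2, -6, -9, -9, -27/4, -81/20, …
Sym-product of L_f,L_g gives L₀ (≤ ord 1).
h=∫h₀ ⇒ L = L₀·Dx.
L = (6 - 9·x)·Dx + (-1 + 3·x)·Dx^2  (order 2).
h: a_k = 0, 2, 6, 15, 36, 351/4, …
ICs: h(0) = 0, h′(0) = 2.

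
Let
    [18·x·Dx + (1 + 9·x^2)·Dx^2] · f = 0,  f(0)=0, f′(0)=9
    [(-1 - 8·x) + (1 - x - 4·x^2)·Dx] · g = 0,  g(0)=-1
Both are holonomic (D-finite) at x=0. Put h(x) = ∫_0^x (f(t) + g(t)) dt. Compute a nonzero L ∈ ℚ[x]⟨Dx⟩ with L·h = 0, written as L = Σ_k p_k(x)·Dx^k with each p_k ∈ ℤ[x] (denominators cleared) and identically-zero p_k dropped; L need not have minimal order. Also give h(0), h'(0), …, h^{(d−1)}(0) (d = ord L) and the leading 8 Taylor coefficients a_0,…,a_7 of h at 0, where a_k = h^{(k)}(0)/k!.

L = (90 - 360·x - 6462·x^2 - 14688·x^3 - 63936·x^4 - 31104·x^6)·Dx^2 + (-36 - 294·x - 324·x^2 - 3198·x^3 - 13680·x^4 - 46080·x^5 - 3888·x^6 - 31104·x^7)·Dx^3 + (5 + 16·x + 160·x^2 - 96·x^3 + 555·x^4 - 2304·x^5 - 4896·x^6 - 1296·x^7 - 5184·x^8)·Dx^4  (order 4).
h: a_k = 0, -1, 4, -5/3, -9, -29/5, 202/15, -181/7, …
ICs: h(0) = 0, h′(0) = -1, h′′(0) = 8, h′′′(0) = -10.

f: a_k = 0, 9, 0, -27, 0, 729/5, 0, -6561/7, …
g: a_k = -1, -1, -5, -9, -29, -65, -181, -441, …
h₀=f+g: left-lcm gives L₀, ord ≤ 3.
h=∫₀ˣh₀: take L = L₀·Dx.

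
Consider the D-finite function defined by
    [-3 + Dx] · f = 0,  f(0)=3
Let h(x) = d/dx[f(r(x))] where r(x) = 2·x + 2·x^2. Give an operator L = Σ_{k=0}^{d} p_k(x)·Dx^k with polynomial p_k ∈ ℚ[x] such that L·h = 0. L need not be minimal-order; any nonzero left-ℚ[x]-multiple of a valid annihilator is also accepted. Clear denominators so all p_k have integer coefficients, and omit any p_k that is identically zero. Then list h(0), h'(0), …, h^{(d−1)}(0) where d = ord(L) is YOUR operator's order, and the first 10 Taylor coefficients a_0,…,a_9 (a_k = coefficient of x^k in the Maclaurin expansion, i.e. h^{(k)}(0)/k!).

L = (8 + 24·x + 24·x^2) + (-1 - 2·x)·Dx  (order 1).
h: a_k = 18, 144, 648, 2160, 5832, 67392/5, 137376/5, 1767744/35, 594864/7, 4634496/35, …
ICs: h(0) = 18.

f: a_k = 3, 9, 27/2, 27/2, 81/8, 243/40, 243/80, 729/560, 2187/4480, 729/4480, …
h₀=f(r): pull back L_f along r ⇒ L₀.
Differentiate: ansatz ord ≤ ord L₀ ⇒ L.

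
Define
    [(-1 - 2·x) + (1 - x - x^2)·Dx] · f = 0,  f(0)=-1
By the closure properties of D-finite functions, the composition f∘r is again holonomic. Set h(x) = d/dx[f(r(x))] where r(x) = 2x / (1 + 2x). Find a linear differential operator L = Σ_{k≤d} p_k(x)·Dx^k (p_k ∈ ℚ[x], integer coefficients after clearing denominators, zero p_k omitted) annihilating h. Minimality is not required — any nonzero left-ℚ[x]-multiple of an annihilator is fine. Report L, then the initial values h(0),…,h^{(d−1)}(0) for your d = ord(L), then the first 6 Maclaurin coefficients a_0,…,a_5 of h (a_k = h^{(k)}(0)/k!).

L = (4 + 24·x + 96·x^2 + 96·x^3) + (-1 - 10·x - 24·x^2 + 8·x^3 + 48·x^4)·Dx  (order 1).
h: a_k = -2, -8, 0, -64, 160, -768, …
ICs: h(0) = -2.

f: a_k = -1, -1, -2, -3, -5, -8, …
Substitute x→r, Dx→(1/r')Dx; clear ⇒ L₀.
Differentiate: ansatz ord ≤ ord L₀ ⇒ L.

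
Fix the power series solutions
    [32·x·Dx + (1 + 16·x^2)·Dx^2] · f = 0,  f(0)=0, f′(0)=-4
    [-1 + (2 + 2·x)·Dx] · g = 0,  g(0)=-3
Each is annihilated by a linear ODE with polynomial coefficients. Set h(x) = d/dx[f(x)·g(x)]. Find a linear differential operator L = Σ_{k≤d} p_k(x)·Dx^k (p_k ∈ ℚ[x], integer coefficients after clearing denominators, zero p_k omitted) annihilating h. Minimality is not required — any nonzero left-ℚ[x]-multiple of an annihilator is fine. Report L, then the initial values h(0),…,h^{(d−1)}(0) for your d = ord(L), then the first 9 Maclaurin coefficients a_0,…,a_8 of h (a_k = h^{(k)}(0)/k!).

L = (125 + 640·x - 5728·x^2 - 6144·x^3 - 768·x^4) + (268 + 1164·x - 10368·x^2 - 29696·x^3 - 21504·x^4 - 3072·x^5)·Dx + (12 - 232·x - 372·x^2 - 4096·x^3 - 9088·x^4 - 6144·x^5 - 1024·x^6)·Dx^2  (order 2).
h: a_k = 12, 12, -393/2, -125, 99509/32, 291387/160, -63582493/1280, -62254327/2240, 45538351431/57344, …
ICs: h(0) = 12, h′(0) = 12.

f: a_k = 0, -4, 0, 64/3, 0, -1024/5, 0, 16384/7, 0, …
g: a_k = -3, -3/2, 3/8, -3/16, 15/128, -21/256, 63/1024, -99/2048, 1287/32768, …
Sym-product of L_f,L_g gives L₀ (≤ ord 2).
h=h₀': d/dx-closure on L₀ ⇒ L.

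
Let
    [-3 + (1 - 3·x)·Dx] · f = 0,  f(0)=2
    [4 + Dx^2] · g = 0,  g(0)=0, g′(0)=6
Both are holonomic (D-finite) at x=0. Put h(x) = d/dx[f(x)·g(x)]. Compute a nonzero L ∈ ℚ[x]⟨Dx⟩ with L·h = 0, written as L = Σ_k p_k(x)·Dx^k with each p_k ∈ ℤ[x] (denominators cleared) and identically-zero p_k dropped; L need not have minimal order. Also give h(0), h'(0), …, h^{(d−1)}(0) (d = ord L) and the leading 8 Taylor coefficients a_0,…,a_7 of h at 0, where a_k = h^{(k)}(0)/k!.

f: a_k = 2, 6, 18, 54, 162, 486, 1458, 4374, …
g: a_k = 0, 6, 0, -4, 0, 4/5, 0, -8/105, …
L₀ := L_f ⊗_s L_g (sym. prod.), ord ≤ 2.
Differentiate: ansatz ord ≤ ord L₀ ⇒ L.
L = (-14 - 24·x + 36·x^2) + (-6 + 18·x)·Dx + (1 - 6·x + 9·x^2)·Dx^2  (order 2).
h: a_k = 12, 72, 300, 1200, 4508, 81144/5, 851996/15, 6815968/35, …
ICs: h(0) = 12, h′(0) = 72.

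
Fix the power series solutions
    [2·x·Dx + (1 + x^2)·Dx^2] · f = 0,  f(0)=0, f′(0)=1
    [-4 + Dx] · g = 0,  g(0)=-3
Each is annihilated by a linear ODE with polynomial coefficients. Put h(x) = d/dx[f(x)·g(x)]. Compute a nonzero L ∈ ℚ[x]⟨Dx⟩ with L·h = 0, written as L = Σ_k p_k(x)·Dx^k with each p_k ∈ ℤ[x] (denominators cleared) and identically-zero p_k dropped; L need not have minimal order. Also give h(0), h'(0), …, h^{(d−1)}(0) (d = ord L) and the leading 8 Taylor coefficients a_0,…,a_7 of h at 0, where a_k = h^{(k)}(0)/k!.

f: a_k = 0, 1, 0, -1/3, 0, 1/5, 0, -1/7, …
g: a_k = -3, -12, -24, -32, -32, -128/5, -256/15, -1024/105, …
f·g: L₀ = L_f ⊗_s L_g, ord ≤ 2·1.
h₀' ⇒ L via d/dx closure of L₀.
L = (28 - 32·x + 76·x^2 - 32·x^3 + 32·x^4) + (-15 + 12·x - 35·x^2 + 12·x^3 - 16·x^4)·Dx + (2 - x + 4·x^2 - x^3 + 2·x^4)·Dx^2  (order 2).
h: a_k = -3, -24, -69, -112, -123, -104, -377/5, -992/21, …
ICs: h(0) = -3, h′(0) = -24.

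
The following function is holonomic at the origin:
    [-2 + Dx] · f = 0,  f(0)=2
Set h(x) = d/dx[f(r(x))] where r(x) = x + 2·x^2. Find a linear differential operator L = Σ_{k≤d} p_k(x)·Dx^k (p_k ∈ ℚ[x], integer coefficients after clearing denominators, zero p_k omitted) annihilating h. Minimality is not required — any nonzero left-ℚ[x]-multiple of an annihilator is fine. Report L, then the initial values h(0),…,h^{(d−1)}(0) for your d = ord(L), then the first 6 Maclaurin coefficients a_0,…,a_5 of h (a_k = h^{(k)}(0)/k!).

f: a_k = 2, 4, 4, 8/3, 4/3, 8/15, …
h₀=f(r): pull back L_f along r ⇒ L₀.
h=h₀': d/dx-closure on L₀ ⇒ L.
L = (6 + 16·x + 32·x^2) + (-1 - 4·x)·Dx  (order 1).
h: a_k = 4, 24, 56, 400/3, 216, 5296/15, …
ICs: h(0) = 4.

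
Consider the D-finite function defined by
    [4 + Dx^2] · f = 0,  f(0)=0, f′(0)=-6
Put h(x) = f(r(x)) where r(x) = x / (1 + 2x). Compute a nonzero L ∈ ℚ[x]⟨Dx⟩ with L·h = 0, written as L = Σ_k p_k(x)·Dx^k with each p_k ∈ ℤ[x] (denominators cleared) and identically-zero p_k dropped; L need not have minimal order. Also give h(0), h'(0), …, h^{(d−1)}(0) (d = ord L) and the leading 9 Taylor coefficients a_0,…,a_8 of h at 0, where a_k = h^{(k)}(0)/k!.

f: a_k = 0, -6, 0, 4, 0, -4/5, 0, 8/105, 0, …
f∘r: x↦r, Dx↦Dx/r' in L_f ⇒ L₀.
L = 4 + (4 + 24·x + 48·x^2 + 32·x^3)·Dx + (1 + 8·x + 24·x^2 + 32·x^3 + 16·x^4)·Dx^2  (order 2).
h: a_k = 0, -6, 12, -20, 24, -4/5, -120, 55448/105, -25456/15, …
ICs: h(0) = 0, h′(0) = -6.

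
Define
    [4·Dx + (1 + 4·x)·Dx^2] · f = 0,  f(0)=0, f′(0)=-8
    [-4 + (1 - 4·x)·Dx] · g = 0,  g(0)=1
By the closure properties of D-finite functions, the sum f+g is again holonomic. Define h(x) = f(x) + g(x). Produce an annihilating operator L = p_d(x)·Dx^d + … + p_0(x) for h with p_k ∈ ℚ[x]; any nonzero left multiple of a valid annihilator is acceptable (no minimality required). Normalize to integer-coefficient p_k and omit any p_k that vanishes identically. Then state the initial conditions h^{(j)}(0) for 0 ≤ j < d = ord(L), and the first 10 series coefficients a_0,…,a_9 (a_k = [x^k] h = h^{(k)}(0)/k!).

f: a_k = 0, -8, 16, -128/3, 128, -2048/5, 4096/3, -32768/7, 16384, -524288/9, …
g: a_k = 1, 4, 16, 64, 256, 1024, 4096, 16384, 65536, 262144, …
h₀=f+g: left-lcm gives L₀, ord ≤ 3.
L = (-160 - 128·x)·Dx + (-16 - 256·x - 256·x^2)·Dx^2 + (3 + 4·x - 48·x^2 - 64·x^3)·Dx^3  (order 3).
h: a_k = 1, -4, 32, 64/3, 384, 3072/5, 16384/3, 81920/7, 81920, 1835008/9, …
ICs: h(0) = 1, h′(0) = -4, h′′(0) = 64.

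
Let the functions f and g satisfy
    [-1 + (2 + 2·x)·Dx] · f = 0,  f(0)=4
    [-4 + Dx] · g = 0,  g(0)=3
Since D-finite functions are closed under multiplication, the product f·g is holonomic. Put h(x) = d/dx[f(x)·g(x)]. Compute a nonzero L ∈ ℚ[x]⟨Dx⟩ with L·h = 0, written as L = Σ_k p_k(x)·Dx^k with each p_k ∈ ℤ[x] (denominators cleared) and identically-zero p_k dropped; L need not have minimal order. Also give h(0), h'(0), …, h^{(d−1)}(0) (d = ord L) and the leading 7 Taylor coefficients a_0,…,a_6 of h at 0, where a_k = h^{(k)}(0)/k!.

f: a_k = 4, 2, -1/2, 1/4, -5/32, 7/64, -21/256, …
g: a_k = 3, 12, 24, 32, 32, 128/5, 256/15, …
Product ⇒ symmetric product L₀, ord ≤ 1.
Differentiate: ansatz ord ≤ ord L₀ ⇒ L.
L = (79 + 144·x + 64·x^2) + (-18 - 34·x - 16·x^2)·Dx  (order 1).
h: a_k = 54, 237, 2049/4, 5841/8, 49553/64, 417727/640, 1167969/2560, …
ICs: h(0) = 54.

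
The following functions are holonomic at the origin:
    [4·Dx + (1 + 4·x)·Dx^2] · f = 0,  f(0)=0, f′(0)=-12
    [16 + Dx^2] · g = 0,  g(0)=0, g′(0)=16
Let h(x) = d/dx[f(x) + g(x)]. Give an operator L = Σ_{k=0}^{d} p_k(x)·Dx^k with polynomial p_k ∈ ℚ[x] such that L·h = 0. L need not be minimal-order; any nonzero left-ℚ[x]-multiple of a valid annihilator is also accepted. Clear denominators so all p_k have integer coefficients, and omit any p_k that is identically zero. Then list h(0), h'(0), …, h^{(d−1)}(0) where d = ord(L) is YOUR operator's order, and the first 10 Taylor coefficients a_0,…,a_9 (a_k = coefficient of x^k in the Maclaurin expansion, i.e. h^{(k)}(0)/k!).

f: a_k = 0, -12, 24, -64, 192, -3072/5, 2048, -49152/7, 24576, -262144/3, …
g: a_k = 0, 16, 0, -128/3, 0, 512/15, 0, -4096/315, 0, 8192/2835, …
Weyl lclm of L_f,L_g ⇒ L₀ (ord ≤ 4).
Differentiate: ansatz ord ≤ ord L₀ ⇒ L.
L = (448 + 512·x + 1024·x^2) + (48 + 320·x + 768·x^2 + 1024·x^3)·Dx + (28 + 32·x + 64·x^2)·Dx^2 + (3 + 20·x + 48·x^2 + 64·x^3)·Dx^3  (order 3).
h: a_k = 4, 48, -320, 768, -8704/3, 12288, -2215936/45, 196608, -247717888/315, 3145728, …
ICs: h(0) = 4, h′(0) = 48, h′′(0) = -640.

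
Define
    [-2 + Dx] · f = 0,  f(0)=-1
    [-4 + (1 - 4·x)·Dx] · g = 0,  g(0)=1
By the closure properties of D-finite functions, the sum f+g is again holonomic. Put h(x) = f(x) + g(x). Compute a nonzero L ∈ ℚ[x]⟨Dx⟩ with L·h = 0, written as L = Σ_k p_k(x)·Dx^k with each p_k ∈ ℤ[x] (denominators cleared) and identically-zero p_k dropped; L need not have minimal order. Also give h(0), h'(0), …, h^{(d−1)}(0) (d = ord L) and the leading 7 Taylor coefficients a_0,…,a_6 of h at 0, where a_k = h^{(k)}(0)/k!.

f: a_k = -1, -2, -2, -4/3, -2/3, -4/15, -4/45, …
g: a_k = 1, 4, 16, 64, 256, 1024, 4096, …
L₀ := lclm(L_f,L_g); ord L₀ ≤ 1+1.
L = (24 + 32·x) + (-14 - 16·x + 32·x^2)·Dx + (1 - 16·x^2)·Dx^2  (order 2).
h: a_k = 0, 2, 14, 188/3, 766/3, 15356/15, 184316/45, …
ICs: h(0) = 0, h′(0) = 2.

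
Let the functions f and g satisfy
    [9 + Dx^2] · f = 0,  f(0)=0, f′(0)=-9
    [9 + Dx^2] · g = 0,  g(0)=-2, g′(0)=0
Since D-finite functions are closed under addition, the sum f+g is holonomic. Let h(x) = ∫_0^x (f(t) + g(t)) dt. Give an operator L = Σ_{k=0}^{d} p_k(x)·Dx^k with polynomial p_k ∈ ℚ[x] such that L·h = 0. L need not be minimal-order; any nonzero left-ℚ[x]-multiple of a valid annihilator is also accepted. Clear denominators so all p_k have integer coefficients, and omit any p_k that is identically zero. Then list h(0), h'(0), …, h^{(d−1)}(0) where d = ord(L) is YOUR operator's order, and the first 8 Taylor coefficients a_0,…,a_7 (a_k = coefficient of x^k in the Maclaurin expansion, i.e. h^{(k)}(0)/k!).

L = 9·Dx + Dx^3  (order 3).
h: a_k = 0, -2, -9/2, 3, 27/8, -27/20, -81/80, 81/280, …
ICs: h(0) = 0, h′(0) = -2, h′′(0) = -9.

f: a_k = 0, -9, 0, 27/2, 0, -243/40, 0, 729/560, …
g: a_k = -2, 0, 9, 0, -27/4, 0, 81/40, 0, …
f+g: L₀ = lclm(L_f,L_g), ord ≤ 2+2.
Integrate: L := L₀·Dx.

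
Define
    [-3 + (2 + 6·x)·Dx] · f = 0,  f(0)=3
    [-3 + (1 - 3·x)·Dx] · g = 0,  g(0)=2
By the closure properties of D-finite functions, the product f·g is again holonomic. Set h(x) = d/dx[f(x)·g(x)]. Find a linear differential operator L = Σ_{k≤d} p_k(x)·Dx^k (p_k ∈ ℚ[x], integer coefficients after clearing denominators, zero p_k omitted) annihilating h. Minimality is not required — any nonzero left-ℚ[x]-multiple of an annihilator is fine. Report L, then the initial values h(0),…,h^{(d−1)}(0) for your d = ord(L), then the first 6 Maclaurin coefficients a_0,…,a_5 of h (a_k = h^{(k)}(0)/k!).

f: a_k = 3, 9/2, -27/8, 81/16, -1215/128, 5103/256, …
g: a_k = 2, 6, 18, 54, 162, 486, …
Sym-product of L_f,L_g gives L₀ (≤ ord 1).
h=h₀': d/dx-closure on L₀ ⇒ L.
L = (11 + 54·x + 27·x^2) + (-2 - 2·x + 18·x^2 + 18·x^3)·Dx  (order 1).
h: a_k = 27, 297/2, 5589/8, 43497/16, 1330425/128, 9441279/256, …
ICs: h(0) = 27.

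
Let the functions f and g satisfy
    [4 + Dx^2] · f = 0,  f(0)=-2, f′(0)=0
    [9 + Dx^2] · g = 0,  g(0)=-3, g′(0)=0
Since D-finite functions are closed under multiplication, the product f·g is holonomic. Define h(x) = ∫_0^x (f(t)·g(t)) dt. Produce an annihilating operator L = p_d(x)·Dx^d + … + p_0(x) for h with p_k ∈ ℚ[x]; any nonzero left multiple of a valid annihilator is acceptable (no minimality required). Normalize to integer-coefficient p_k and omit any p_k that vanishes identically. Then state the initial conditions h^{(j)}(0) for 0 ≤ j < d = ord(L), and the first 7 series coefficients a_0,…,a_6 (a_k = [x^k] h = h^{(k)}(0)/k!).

L = 25·Dx + 26·Dx^3 + Dx^5  (order 5).
h: a_k = 0, 6, 0, -13, 0, 313/20, 0, …
ICs: h(0) = 0, h′(0) = 6, h′′(0) = 0, h′′′(0) = -78, h′′′′(0) = 0.

f: a_k = -2, 0, 4, 0, -4/3, 0, 8/45, …
g: a_k = -3, 0, 27/2, 0, -81/8, 0, 243/80, …
f·g: L₀ = L_f ⊗_s L_g, ord ≤ 2·2.
Integrate: L := L₀·Dx.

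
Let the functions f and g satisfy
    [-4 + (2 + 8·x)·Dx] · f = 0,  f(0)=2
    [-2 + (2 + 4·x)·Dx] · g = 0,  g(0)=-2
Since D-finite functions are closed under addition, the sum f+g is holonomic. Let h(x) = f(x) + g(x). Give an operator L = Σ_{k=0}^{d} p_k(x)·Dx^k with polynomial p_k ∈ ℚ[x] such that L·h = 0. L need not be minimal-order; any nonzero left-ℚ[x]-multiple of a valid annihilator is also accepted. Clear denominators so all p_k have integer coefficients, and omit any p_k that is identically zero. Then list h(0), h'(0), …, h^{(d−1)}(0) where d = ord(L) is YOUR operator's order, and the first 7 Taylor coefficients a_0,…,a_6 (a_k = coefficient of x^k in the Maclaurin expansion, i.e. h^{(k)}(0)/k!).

L = -2 + (3 + 8·x)·Dx + (1 + 6·x + 8·x^2)·Dx^2  (order 2).
h: a_k = 0, 2, -3, 7, -75/4, 217/4, -1323/8, …
ICs: h(0) = 0, h′(0) = 2.

f: a_k = 2, 4, -4, 8, -20, 56, -168, …
g: a_k = -2, -2, 1, -1, 5/4, -7/4, 21/8, …
Weyl lclm of L_f,L_g ⇒ L₀ (ord ≤ 2).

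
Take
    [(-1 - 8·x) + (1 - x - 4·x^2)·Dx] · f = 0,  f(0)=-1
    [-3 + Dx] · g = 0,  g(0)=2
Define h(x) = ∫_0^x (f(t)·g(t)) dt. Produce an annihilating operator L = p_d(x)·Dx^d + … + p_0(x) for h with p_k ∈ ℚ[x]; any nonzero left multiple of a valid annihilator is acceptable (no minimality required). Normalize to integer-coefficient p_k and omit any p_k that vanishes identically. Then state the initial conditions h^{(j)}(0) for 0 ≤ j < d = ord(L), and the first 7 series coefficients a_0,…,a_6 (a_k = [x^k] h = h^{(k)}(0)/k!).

L = (4 + 5·x - 12·x^2)·Dx + (-1 + x + 4·x^2)·Dx^2  (order 2).
h: a_k = 0, -2, -4, -25/3, -33/2, -691/20, -1102/15, …
ICs: h(0) = 0, h′(0) = -2.

f: a_k = -1, -1, -5, -9, -29, -65, -181, …
g: a_k = 2, 6, 9, 9, 27/4, 81/20, 81/40, …
L₀ := L_f ⊗_s L_g (sym. prod.), ord ≤ 1.
h=∫h₀ ⇒ L = L₀·Dx.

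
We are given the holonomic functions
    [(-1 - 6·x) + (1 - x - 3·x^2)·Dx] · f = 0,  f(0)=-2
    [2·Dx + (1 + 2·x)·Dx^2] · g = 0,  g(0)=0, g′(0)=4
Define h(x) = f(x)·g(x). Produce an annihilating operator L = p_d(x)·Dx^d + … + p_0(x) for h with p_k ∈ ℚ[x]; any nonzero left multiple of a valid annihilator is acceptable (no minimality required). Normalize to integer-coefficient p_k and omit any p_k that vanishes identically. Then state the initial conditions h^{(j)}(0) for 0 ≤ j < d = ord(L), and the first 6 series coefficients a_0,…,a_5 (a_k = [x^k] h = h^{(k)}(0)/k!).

L = (8 + 24·x) + (18·x + 30·x^2)·Dx + (-1 - x + 5·x^2 + 6·x^3)·Dx^2  (order 2).
h: a_k = 0, -8, 0, -104/3, -56/3, -2224/15, …
ICs: h(0) = 0, h′(0) = -8.

f: a_k = -2, -2, -8, -14, -38, -80, …
g: a_k = 0, 4, -4, 16/3, -8, 64/5, …
h₀=f·g: eliminate ⇒ L₀, order ≤ 1·2.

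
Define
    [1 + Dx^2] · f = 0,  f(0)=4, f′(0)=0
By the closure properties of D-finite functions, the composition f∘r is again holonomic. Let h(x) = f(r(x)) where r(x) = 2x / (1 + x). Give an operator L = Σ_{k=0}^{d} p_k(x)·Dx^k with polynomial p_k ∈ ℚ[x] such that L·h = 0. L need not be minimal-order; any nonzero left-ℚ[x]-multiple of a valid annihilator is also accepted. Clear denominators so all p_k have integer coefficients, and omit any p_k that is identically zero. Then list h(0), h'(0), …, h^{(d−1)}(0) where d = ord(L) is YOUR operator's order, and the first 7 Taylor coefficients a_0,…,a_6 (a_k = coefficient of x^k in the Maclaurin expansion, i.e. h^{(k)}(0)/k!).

f: a_k = 4, 0, -2, 0, 1/6, 0, -1/180, …
f∘r: x↦r, Dx↦Dx/r' in L_f ⇒ L₀.
L = 4 + (2 + 6·x + 6·x^2 + 2·x^3)·Dx + (1 + 4·x + 6·x^2 + 4·x^3 + x^4)·Dx^2  (order 2).
h: a_k = 4, 0, -8, 16, -64/3, 64/3, -616/45, …
ICs: h(0) = 4, h′(0) = 0.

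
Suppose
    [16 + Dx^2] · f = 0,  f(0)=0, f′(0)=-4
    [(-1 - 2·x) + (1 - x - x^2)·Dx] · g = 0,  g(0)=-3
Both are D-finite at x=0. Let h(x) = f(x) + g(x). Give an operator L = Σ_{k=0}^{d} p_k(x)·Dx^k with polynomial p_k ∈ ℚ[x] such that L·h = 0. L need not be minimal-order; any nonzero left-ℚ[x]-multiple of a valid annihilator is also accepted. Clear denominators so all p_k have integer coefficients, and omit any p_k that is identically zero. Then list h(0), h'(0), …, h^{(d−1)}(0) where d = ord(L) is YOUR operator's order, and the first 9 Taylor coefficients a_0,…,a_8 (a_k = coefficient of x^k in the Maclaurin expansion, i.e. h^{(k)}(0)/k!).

f: a_k = 0, -4, 0, 32/3, 0, -128/15, 0, 1024/315, 0, …
g: a_k = -3, -3, -6, -9, -15, -24, -39, -63, -102, …
f+g: L₀ = lclm(L_f,L_g), ord ≤ 2+1.
L = (-272 - 384·x + 352·x^2 - 192·x^3 - 640·x^4 - 256·x^5) + (160 - 368·x - 32·x^2 + 544·x^3 - 48·x^4 - 384·x^5 - 128·x^6)·Dx + (-17 - 24·x + 22·x^2 - 12·x^3 - 40·x^4 - 16·x^5)·Dx^2 + (10 - 23·x - 2·x^2 + 34·x^3 - 3·x^4 - 24·x^5 - 8·x^6)·Dx^3  (order 3).
h: a_k = -3, -7, -6, 5/3, -15, -488/15, -39, -18821/315, -102, …
ICs: h(0) = -3, h′(0) = -7, h′′(0) = -12.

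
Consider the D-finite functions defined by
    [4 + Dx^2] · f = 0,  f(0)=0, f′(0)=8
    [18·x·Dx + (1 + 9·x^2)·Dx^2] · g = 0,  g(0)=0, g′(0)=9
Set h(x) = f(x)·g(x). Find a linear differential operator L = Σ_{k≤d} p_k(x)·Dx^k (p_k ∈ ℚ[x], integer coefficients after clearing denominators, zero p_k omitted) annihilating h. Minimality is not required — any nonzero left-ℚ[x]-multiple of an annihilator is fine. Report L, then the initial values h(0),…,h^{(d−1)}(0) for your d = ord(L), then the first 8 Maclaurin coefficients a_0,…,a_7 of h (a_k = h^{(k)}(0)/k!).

L = (2080 + 50256·x^2 + 89424·x^4 + 186624·x^6 + 419904·x^8) + (3168·x + 38880·x^3 + 139968·x^5 + 419904·x^7)·Dx + (572 + 13788·x^2 + 33048·x^4 + 93312·x^6 + 209952·x^8)·Dx^2 + (792·x + 9720·x^3 + 34992·x^5 + 104976·x^7)·Dx^3 + (13 + 306·x^2 + 2673·x^4 + 11664·x^6 + 26244·x^8)·Dx^4  (order 4).
h: a_k = 0, 0, 72, 0, -264, 0, 1320, 0, …
ICs: h(0) = 0, h′(0) = 0, h′′(0) = 144, h′′′(0) = 0.

f: a_k = 0, 8, 0, -16/3, 0, 16/15, 0, -32/315, …
g: a_k = 0, 9, 0, -27, 0, 729/5, 0, -6561/7, …
Product ⇒ symmetric product L₀, ord ≤ 4.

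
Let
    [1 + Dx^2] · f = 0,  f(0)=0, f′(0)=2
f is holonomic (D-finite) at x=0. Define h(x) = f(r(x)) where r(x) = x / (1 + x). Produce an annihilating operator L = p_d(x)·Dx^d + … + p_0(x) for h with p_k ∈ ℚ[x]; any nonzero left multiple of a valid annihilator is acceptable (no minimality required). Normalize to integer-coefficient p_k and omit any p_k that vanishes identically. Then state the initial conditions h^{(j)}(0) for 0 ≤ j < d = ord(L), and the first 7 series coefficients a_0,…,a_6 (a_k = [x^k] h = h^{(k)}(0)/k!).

L = 1 + (2 + 6·x + 6·x^2 + 2·x^3)·Dx + (1 + 4·x + 6·x^2 + 4·x^3 + x^4)·Dx^2  (order 2).
h: a_k = 0, 2, -2, 5/3, -1, 1/60, 5/4, …
ICs: h(0) = 0, h′(0) = 2.

f: a_k = 0, 2, 0, -1/3, 0, 1/60, 0, …
Change of var in L_f (x↦r) gives L₀.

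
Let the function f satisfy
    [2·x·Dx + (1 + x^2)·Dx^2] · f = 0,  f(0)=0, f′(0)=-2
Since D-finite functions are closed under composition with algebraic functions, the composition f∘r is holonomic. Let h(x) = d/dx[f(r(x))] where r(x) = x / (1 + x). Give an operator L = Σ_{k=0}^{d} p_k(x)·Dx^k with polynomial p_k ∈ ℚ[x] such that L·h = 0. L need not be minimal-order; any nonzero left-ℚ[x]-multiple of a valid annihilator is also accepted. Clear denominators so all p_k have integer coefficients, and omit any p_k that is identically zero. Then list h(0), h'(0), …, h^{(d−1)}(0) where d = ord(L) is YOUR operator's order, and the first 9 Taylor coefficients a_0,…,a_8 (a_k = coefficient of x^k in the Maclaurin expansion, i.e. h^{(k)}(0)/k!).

L = (2 + 4·x) + (1 + 2·x + 2·x^2)·Dx  (order 1).
h: a_k = -2, 4, -4, 0, 8, -16, 16, 0, -32, …
ICs: h(0) = -2.

f: a_k = 0, -2, 0, 2/3, 0, -2/5, 0, 2/7, 0, …
L₀ from L_f via x↦r, Dx↦r'^{-1}Dx.
h₀' ⇒ L via d/dx closure of L₀.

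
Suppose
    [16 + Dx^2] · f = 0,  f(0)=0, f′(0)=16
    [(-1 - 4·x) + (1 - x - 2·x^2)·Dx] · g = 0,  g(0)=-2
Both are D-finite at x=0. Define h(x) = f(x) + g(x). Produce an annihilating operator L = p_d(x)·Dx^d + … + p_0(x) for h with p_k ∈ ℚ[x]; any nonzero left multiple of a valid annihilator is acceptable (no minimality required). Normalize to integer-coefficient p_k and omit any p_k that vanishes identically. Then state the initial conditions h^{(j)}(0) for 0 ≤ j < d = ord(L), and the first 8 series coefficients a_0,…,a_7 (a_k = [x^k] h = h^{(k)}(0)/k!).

L = (-368 - 1408·x + 256·x^2 - 512·x^3 - 2560·x^4 - 2048·x^5) + (176 - 336·x - 384·x^2 + 1024·x^3 + 384·x^4 - 1536·x^5 - 1024·x^6)·Dx + (-23 - 88·x + 16·x^2 - 32·x^3 - 160·x^4 - 128·x^5)·Dx^2 + (11 - 21·x - 24·x^2 + 64·x^3 + 24·x^4 - 96·x^5 - 64·x^6)·Dx^3  (order 3).
h: a_k = -2, 14, -6, -158/3, -22, -118/15, -86, -57646/315, …
ICs: h(0) = -2, h′(0) = 14, h′′(0) = -12.

f: a_k = 0, 16, 0, -128/3, 0, 512/15, 0, -4096/315, …
g: a_k = -2, -2, -6, -10, -22, -42, -86, -170, …
L₀ := lclm(L_f,L_g); ord L₀ ≤ 2+1.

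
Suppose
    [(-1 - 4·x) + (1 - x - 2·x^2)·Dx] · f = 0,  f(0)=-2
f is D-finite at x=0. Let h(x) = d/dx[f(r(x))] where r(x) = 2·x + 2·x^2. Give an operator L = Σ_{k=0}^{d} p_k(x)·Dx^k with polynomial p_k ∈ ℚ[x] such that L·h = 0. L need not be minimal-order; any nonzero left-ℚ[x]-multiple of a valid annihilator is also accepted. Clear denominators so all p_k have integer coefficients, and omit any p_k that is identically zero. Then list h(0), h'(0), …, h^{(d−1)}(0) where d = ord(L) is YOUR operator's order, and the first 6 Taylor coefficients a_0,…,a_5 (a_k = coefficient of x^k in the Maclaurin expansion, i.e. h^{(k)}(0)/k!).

f: a_k = -2, -2, -6, -10, -22, -42, …
f∘r: x↦r, Dx↦Dx/r' in L_f ⇒ L₀.
Derive L from L₀ (diff closure).
L = (14 + 108·x + 444·x^2 + 1312·x^3 + 2256·x^4 + 1920·x^5 + 640·x^6) + (-1 - 8·x + 6·x^2 + 148·x^3 + 440·x^4 + 624·x^5 + 448·x^6 + 128·x^7)·Dx  (order 1).
h: a_k = -4, -56, -384, -2464, -14960, -86496, …
ICs: h(0) = -4.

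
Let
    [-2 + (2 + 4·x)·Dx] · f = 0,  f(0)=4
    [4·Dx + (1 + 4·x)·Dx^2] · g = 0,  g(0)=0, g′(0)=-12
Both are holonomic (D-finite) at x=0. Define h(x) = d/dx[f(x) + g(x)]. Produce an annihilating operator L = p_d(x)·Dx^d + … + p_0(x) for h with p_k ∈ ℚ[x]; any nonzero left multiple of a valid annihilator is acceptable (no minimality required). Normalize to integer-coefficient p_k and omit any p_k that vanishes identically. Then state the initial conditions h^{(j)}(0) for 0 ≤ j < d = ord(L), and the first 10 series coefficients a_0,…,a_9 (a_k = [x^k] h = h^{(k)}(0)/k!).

L = (20 + 16·x) + (29 + 104·x + 80·x^2)·Dx + (3 + 22·x + 48·x^2 + 32·x^3)·Dx^2  (order 2).
h: a_k = -8, 44, -186, 758, -6109/2, 24513/2, -196377/4, 786003/4, -25159389/32, 100651141/32, …
ICs: h(0) = -8, h′(0) = 44.

f: a_k = 4, 4, -2, 2, -5/2, 7/2, -21/4, 33/4, -429/32, 715/32, …
g: a_k = 0, -12, 24, -64, 192, -3072/5, 2048, -49152/7, 24576, -262144/3, …
L₀ := lclm(L_f,L_g); ord L₀ ≤ 1+2.
Derive L from L₀ (diff closure).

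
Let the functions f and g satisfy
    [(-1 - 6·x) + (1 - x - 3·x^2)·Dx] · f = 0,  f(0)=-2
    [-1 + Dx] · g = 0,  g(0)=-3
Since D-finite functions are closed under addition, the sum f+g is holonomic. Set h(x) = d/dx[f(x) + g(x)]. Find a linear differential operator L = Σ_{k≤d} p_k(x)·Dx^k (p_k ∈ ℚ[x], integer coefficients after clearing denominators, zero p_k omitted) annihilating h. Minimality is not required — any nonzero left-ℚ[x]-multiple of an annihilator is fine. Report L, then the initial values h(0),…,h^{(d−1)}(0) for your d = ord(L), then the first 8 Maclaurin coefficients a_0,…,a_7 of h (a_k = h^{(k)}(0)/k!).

L = (34 + 278·x + 312·x^2 + 756·x^3 + 162·x^4) + (-41 - 284·x - 341·x^2 - 672·x^3 + 45·x^4 + 54·x^5)·Dx + (7 + 6·x + 29·x^2 - 84·x^3 - 207·x^4 - 54·x^5)·Dx^2  (order 2).
h: a_k = -5, -19, -87/2, -305/2, -3201/8, -46561/40, -729121/240, -13655041/1680, …
ICs: h(0) = -5, h′(0) = -19.

f: a_k = -2, -2, -8, -14, -38, -80, -194, -434, …
g: a_k = -3, -3, -3/2, -1/2, -1/8, -1/40, -1/240, -1/1680, …
L₀ := lclm(L_f,L_g); ord L₀ ≤ 1+1.
h₀' ⇒ L via d/dx closure of L₀.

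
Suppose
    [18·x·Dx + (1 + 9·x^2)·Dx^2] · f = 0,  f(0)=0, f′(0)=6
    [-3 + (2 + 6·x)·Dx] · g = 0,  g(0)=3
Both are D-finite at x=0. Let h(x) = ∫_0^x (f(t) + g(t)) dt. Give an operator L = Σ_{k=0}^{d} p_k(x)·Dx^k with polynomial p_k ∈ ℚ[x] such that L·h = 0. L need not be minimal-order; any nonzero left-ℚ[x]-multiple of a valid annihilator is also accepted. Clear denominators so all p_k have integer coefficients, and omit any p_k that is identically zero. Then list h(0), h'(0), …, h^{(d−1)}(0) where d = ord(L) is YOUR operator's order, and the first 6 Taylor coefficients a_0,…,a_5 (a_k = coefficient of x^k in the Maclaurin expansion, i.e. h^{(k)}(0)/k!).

L = (-36 - 270·x + 972·x^2 + 1458·x^3)·Dx^2 + (-33 - 144·x + 270·x^2 + 3888·x^3 + 5103·x^4)·Dx^3 + (-2 + 18·x + 108·x^2 + 324·x^3 + 1134·x^4 + 1458·x^5)·Dx^4  (order 4).
h: a_k = 0, 3, 21/4, -9/8, -207/64, -243/128, …
ICs: h(0) = 0, h′(0) = 3, h′′(0) = 21/2, h′′′(0) = -27/4.

f: a_k = 0, 6, 0, -18, 0, 486/5, …
g: a_k = 3, 9/2, -27/8, 81/16, -1215/128, 5103/256, …
h₀=f+g: left-lcm gives L₀, ord ≤ 3.
∫: right-multiply L₀ by Dx.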